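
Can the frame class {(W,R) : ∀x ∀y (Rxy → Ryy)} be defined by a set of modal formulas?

Yes: it is shift-reflexivity, defined by the T□ schema □(□r → r).
Suppose □(□r→r) is valid. Take Rxy and set V(r)={w : Ryw}. Then at y, □r holds; since □(□r→r) at x, □r→r at y, so r at y, i.e. Ryy.

Definable; □(□r → r) defines it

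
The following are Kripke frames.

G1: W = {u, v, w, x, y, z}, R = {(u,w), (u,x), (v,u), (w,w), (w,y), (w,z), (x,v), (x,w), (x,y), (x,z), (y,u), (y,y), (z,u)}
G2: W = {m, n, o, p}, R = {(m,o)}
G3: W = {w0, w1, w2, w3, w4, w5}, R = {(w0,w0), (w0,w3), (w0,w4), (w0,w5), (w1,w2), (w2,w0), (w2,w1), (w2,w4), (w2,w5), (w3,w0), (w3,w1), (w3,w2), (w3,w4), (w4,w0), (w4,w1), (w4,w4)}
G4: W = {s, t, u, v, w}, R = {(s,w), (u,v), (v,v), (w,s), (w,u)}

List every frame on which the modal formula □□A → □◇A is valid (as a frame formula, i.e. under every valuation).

G1, G4

Frame correspondent (Sahlqvist): ∀x ∀z (xRz → ∃w (xR²w ∧ zRw)) — i.e. a generalized confluence (Geach) condition.
G1: holds.
G2: fails — mRo but no w with mR²w and oRw.
G3: fails — w0Rw5 but no w with w0R²w and w5Rw.
G4: holds.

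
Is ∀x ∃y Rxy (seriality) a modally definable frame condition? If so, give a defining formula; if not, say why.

This is a Sahlqvist condition; the D axiom □r → ◇r defines it.

Yes — defined by □r → ◇r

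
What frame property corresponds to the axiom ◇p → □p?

partial functionality: ∀x ∀y ∀z (Rxy ∧ Rxz → y = z)

This schema is the CD axiom.
Its frame correspondent is partial functionality — ∀x ∀y ∀z (Rxy ∧ Rxz → y = z).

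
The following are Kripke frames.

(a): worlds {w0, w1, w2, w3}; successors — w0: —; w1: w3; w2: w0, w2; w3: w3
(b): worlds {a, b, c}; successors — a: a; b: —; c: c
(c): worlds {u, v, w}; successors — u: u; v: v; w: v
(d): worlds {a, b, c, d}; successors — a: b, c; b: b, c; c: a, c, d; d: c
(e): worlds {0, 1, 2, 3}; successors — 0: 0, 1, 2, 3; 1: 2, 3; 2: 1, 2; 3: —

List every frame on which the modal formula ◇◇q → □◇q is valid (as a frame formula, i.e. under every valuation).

This is the axiom for a generalized confluence (Geach) condition; its first-order frame correspondent is ∀x ∀y ∀z ((xR²y ∧ xRz) → ∃w (y = w ∧ zRw)).
(a): fails — w2R²w0, w2Rw0 but no w with w0=w and w0Rw.
(b): satisfies the condition.
(c): satisfies the condition.
(d): fails — aR²a, aRb but no w with a=w and bRw.
(e): fails — 0R²0, 0R1 but no w with 0=w and 1Rw.

(b), (c)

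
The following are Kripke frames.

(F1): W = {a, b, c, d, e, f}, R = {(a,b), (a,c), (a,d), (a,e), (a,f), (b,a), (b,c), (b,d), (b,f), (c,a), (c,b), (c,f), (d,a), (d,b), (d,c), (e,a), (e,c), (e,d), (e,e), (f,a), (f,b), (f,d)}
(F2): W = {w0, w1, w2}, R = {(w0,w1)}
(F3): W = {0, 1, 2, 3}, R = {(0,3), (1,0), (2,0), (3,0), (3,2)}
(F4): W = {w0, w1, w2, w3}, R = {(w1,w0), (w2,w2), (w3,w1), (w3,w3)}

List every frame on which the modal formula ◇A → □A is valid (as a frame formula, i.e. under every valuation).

(F2)

This is the axiom for partial functionality; its first-order frame correspondent is ∀x ∀y ∀z (Rxy ∧ Rxz → y = z).
(F1): fails — a sees both b and c.
(F2): condition met.
(F3): fails — 3 sees both 0 and 2.
(F4): fails — w3 sees both w1 and w3.
Valid on: (F2).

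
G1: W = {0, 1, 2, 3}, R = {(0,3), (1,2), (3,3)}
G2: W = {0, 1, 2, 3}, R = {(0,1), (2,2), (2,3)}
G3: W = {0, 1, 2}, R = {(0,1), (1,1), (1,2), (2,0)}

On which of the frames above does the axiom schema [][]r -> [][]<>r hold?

G1

The schema corresponds to a generalized confluence (Geach) condition: forall x forall z (x R^2 z -> exists w (x R^2 w & zRw)).
G1: satisfies the condition.
G2: fails — 2R²3 but no w with 2R²w and 3Rw.
G3: fails — 0R²2 but no w with 0R²w and 2Rw.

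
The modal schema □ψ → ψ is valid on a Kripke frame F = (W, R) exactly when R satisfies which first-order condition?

reflexivity

Suppose □ψ→ψ is valid. At any x set V(ψ)={w : Rxw}. Then □ψ holds at x, so ψ holds at x, i.e. Rxx.
Conversely, any frame satisfying ∀x Rxx validates the schema.
Frame condition: ∀x Rxx.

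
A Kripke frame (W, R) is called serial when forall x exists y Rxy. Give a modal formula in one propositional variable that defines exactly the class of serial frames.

□ψ → ◇ψ

The condition is seriality. The D schema □ψ → ◇ψ defines it.
Suppose □ψ→◇ψ is valid. At any x set V(ψ)=W. Then □ψ at x, so ◇ψ at x, so x has a successor.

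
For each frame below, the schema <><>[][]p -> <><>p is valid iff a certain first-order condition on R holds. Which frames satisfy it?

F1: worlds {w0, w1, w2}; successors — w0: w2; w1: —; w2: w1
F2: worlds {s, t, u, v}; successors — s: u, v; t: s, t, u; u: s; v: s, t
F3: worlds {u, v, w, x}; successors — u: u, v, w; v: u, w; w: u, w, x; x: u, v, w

F2, F3

This is the axiom for a generalized confluence (Geach) condition; its first-order frame correspondent is forall x forall y (x R^2 y -> exists w (y R^2 w & x R^2 w)).
F1: fails — w0R²w1 but no w with w1R²w and w0R²w.
F2: ✓.
F3: ✓.
Valid on: F2, F3.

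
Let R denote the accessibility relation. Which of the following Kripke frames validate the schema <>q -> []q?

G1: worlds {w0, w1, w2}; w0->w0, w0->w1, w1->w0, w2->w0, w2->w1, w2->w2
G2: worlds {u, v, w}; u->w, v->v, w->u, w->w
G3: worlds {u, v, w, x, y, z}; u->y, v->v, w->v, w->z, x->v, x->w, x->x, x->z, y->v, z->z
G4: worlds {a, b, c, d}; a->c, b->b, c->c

G4

The schema corresponds to partial functionality: forall x forall y forall z (Rxy & Rxz -> y = z).
G1: fails — w0 sees both w0 and w1.
G2: fails — w sees both u and w.
G3: fails — w sees both v and z.
G4: holds.
Valid on: G4.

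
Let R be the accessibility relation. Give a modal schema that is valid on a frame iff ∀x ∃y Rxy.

This is seriality; the standard corresponding axiom is D: □p → ◇p.
Suppose □p→◇p is valid. At any x set V(p)=W. Then □p at x, so ◇p at x, so x has a successor.

□p → ◇p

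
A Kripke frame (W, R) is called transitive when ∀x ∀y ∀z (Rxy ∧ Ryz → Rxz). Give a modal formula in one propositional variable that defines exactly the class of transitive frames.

□ψ → □□ψ

The condition is transitivity. The 4 schema □ψ → □□ψ defines it.
Suppose □ψ→□□ψ is valid. Take Rxy, Ryz and set V(ψ)={w : Rxw}. Then □ψ at x, so □□ψ at x, so □ψ at y, so ψ at z, i.e. Rxz.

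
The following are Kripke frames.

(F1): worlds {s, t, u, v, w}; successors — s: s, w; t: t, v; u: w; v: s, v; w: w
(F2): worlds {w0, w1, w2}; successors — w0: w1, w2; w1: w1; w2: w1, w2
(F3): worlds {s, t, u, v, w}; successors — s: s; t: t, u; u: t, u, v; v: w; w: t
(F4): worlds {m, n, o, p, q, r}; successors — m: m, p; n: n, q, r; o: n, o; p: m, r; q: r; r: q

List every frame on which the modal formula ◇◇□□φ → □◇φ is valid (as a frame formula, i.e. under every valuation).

(F2)

The schema corresponds to a generalized confluence (Geach) condition: ∀x ∀y ∀z ((xR²y ∧ xRz) → ∃w (yR²w ∧ zRw)).
(F1): fails — tR²s, tRt but no w* with sR²w* and tRw*.
(F2): condition met.
(F3): fails — uR²t, uRv but no w* with tR²w* and vRw*.
(F4): fails — mR²r, mRm but no w with rR²w and mRw.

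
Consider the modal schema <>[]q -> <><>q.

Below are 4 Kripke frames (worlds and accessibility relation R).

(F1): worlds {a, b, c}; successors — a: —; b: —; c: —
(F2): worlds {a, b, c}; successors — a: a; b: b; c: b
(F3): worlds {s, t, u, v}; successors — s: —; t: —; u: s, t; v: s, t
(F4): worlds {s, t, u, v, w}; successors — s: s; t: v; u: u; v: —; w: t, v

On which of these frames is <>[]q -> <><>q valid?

The schema corresponds to a generalized confluence (Geach) condition: forall x forall y (xRy -> exists w (yRw & x R^2 w)).
(F1): satisfies the condition.
(F2): satisfies the condition.
(F3): fails — uRs but no w with sRw and uR²w.
(F4): fails — tRv but no w* with vRw* and tR²w*.

(F1), (F2)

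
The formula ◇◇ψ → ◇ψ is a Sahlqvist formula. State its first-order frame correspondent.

transitivity

Equivalently (dual form): □ψ → □□ψ.
Suppose □ψ→□□ψ is valid. Take Rxy, Ryz and set V(ψ)={w : Rxw}. Then □ψ at x, so □□ψ at x, so □ψ at y, so ψ at z, i.e. Rxz.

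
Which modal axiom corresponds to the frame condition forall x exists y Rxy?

□p → ◇p

This is seriality; the standard corresponding axiom is D: □p → ◇p.
Suppose □p→◇p is valid. At any x set V(p)=W. Then □p at x, so ◇p at x, so x has a successor.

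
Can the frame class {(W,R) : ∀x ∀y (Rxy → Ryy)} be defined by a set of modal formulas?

Yes: it is shift-reflexivity, defined by the T□ schema □(□q → q).
Suppose □(□q→q) is valid. Take Rxy and set V(q)={w : Ryw}. Then at y, □q holds; since □(□q→q) at x, □q→q at y, so q at y, i.e. Ryy.

Yes — defined by □(□q → q)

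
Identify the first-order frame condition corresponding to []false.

This schema is the Ver axiom.
Its frame correspondent is emptiness of R — forall x forall y ~Rxy.

emptiness of R: forall x forall y ~Rxy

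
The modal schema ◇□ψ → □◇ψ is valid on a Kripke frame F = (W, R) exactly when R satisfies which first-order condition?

Convergence

Suppose ◇□ψ→□◇ψ is valid. Take Rxy, Rxz and set V(ψ)={w : Ryw}. Then □ψ at y so ◇□ψ at x, so □◇ψ at x, so ◇ψ at z, giving w with Rzw and Ryw.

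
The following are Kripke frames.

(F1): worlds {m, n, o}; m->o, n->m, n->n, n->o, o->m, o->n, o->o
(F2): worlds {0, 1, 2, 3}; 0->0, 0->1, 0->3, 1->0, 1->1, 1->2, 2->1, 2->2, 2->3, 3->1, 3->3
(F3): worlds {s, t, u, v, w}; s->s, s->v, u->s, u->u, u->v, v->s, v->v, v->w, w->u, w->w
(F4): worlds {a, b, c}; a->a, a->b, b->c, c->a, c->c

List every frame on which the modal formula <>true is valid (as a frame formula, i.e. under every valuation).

Frame correspondent (Sahlqvist): forall x exists y Rxy — i.e. seriality.
(F1): satisfies the condition.
(F2): satisfies the condition.
(F3): fails — world t has no successor.
(F4): satisfies the condition.

(F1), (F2), (F4)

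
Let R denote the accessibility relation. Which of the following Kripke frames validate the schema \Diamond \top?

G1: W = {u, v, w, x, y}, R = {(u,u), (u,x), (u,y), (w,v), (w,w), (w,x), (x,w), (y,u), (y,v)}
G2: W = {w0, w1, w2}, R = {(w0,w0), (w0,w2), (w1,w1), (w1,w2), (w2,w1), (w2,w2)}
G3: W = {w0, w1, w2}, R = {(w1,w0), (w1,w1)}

G2

This is the axiom for seriality; its first-order frame correspondent is \forall x \exists y Rxy.
G1: fails — world v has no successor.
G2: condition met.
G3: fails — world w0 has no successor.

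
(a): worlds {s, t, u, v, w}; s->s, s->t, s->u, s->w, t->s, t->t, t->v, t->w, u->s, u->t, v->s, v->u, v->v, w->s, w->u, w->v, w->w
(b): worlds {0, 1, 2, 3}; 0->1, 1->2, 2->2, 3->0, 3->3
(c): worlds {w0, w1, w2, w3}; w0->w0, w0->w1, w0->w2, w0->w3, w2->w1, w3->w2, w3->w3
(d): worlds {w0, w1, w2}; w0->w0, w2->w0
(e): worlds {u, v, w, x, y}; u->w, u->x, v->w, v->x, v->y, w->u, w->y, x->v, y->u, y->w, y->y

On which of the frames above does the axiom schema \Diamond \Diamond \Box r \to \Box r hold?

(d)

The schema corresponds to a generalized confluence (Geach) condition: \forall x \forall y \forall z ((x R^2 y \wedge xRz) \to \exists w (yRw \wedge z = w)).
(a): fails — sR²t, sRu but no w* with tRw* and u=w*.
(b): fails — 0R²2, 0R1 but no w with 2Rw and 1=w.
(c): fails — w0R²w1, w0Rw0 but no w with w1Rw and w0=w.
(d): ✓.
(e): fails — uR²y, uRx but no t with yRt and x=t.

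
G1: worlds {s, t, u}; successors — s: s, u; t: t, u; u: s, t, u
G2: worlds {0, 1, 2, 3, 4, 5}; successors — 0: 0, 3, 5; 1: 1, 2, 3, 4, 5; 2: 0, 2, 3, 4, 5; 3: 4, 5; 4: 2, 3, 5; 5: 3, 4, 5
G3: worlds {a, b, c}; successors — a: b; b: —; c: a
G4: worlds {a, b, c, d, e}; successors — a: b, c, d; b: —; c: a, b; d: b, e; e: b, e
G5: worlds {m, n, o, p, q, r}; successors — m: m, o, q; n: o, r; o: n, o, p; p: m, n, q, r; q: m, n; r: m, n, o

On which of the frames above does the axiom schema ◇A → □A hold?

G3

Frame correspondent (Sahlqvist): ∀x ∀y ∀z (Rxy ∧ Rxz → y = z) — i.e. partial functionality.
G1: fails — s sees both s and u.
G2: fails — 0 sees both 0 and 3.
G3: ✓.
G4: fails — a sees both b and c.
G5: fails — m sees both m and o.
Valid on: G3.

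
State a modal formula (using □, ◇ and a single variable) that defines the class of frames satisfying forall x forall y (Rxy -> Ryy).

□(□q → q)

A defining formula is □(□q → q) (the T□ axiom).
Suppose □(□q→q) is valid. Take Rxy and set V(q)={w : Ryw}. Then at y, □q holds; since □(□q→q) at x, □q→q at y, so q at y, i.e. Ryy.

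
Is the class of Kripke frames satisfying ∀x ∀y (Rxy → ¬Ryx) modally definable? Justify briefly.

Not modally definable

Any modally definable frame class is closed under surjective bounded morphisms.
The 3-cycle (worlds s,t,u with s→t→u→s) is asymmetric. Mapping every world to a single reflexive point • is a surjective bounded morphism, and the reflexive point is not asymmetric (R•• but asymmetry requires ¬R••).
So the class is not modally definable.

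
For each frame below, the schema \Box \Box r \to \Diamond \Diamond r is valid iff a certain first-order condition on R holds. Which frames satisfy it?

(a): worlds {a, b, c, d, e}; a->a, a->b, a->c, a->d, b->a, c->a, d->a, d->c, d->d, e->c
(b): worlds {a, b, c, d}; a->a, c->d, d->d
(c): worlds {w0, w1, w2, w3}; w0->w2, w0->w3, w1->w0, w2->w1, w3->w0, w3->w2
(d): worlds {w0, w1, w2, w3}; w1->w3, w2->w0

The schema corresponds to a generalized confluence (Geach) condition: \forall x \exists w (x R^2 w \wedge x R^2 w).
(a): holds.
(b): fails — at b but no w with bR²w and bR²w.
(c): holds.
(d): fails — at w0 but no w with w0R²w and w0R²w.

(a), (c)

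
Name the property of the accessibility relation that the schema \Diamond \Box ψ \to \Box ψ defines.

the Euclidean property: \forall x \forall y \forall z (Rxy \wedge Rxz \to Ryz)

This schema is equivalent to the 5 axiom ◇ψ → □◇ψ.
Its frame correspondent is the Euclidean property — \forall x \forall y \forall z (Rxy \wedge Rxz \to Ryz).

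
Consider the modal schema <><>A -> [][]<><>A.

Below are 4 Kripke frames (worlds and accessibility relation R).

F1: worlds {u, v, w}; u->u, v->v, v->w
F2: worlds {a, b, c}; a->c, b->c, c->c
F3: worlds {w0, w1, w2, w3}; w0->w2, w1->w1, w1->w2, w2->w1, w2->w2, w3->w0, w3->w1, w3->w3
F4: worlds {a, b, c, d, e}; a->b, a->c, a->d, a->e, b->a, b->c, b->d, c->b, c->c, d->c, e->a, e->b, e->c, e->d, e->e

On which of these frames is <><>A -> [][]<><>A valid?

The schema corresponds to a generalized confluence (Geach) condition: forall x forall y forall z ((x R^2 y & x R^2 z) -> exists w (y = w & z R^2 w)).
F1: fails — vR²v, vR²w but no t with v=t and wR²t.
F2: condition met.
F3: fails — w3R²w0, w3R²w0 but no w with w0=w and w0R²w.
F4: fails — aR²a, aR²b but no w with a=w and bR²w.

F2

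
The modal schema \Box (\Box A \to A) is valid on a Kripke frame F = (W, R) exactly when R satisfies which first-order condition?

shift-reflexivity: \forall x \forall y (Rxy \to Ryy)

Suppose □(□A→A) is valid. Take Rxy and set V(A)={w : Ryw}. Then at y, □A holds; since □(□A→A) at x, □A→A at y, so A at y, i.e. Ryy.
The converse is a direct semantic check.
So the correspondent is shift-reflexivity.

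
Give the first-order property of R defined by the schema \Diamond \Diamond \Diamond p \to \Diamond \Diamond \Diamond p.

\forall x \forall y (x R^3 y \to \exists w (y = w \wedge x R^3 w))

This is a Sahlqvist (Geach-type) schema ◇^3□^0p → □^0◇^3p.
Minimal-valuation argument: fix x; take any y with xR^3y and any z with xR^0z. Set V(p) to the set of worlds R-reachable from y in exactly 0 steps. Then □^0p holds at y, so the antecedent holds at x; validity forces ◇^3p at z, giving a w with zR^3w and yR^0w.
First-order correspondent: \forall x \forall y (x R^3 y \to \exists w (y = w \wedge x R^3 w)).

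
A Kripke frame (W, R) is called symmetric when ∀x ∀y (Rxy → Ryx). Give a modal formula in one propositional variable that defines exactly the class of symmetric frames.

p → □◇p

The condition is symmetry. The B schema p → □◇p defines it.
Suppose p→□◇p is valid. Take Rxy and set V(p)={x}. Then p at x, so □◇p at x, so ◇p at y, so some z with Ryz has p; z=x, i.e. Ryx.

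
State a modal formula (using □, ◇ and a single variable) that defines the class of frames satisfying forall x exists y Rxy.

□ψ → ◇ψ

The condition is seriality. The D schema □ψ → ◇ψ defines it.
Suppose □ψ→◇ψ is valid. At any x set V(ψ)=W. Then □ψ at x, so ◇ψ at x, so x has a successor.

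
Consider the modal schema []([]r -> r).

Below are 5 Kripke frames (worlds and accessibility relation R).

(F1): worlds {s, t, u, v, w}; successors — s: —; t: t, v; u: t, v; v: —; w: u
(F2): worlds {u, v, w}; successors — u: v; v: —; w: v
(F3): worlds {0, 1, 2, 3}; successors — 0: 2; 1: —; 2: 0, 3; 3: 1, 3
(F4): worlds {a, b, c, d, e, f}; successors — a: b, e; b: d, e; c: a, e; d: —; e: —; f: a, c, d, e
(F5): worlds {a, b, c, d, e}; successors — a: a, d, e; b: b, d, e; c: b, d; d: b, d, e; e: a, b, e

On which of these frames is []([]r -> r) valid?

(F5)

This is the axiom for shift-reflexivity; its first-order frame correspondent is forall x forall y (Rxy -> Ryy).
(F1): fails — Ruv but not Rvv.
(F2): fails — Ruv but not Rvv.
(F3): fails — R31 but not R11.
(F4): fails — Rfc but not Rcc.
(F5): holds.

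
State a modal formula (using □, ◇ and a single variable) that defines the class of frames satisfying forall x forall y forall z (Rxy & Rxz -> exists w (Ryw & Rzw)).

◇□ψ → □◇ψ

This is convergence; the standard corresponding axiom is .2: ◇□ψ → □◇ψ.
Suppose ◇□ψ→□◇ψ is valid. Take Rxy, Rxz and set V(ψ)={w : Ryw}. Then □ψ at y so ◇□ψ at x, so □◇ψ at x, so ◇ψ at z, giving w with Rzw and Ryw.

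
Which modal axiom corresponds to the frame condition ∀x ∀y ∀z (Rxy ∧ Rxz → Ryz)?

This is the Euclidean property; the standard corresponding axiom is 5: ◇s → □◇s.

◇s → □◇s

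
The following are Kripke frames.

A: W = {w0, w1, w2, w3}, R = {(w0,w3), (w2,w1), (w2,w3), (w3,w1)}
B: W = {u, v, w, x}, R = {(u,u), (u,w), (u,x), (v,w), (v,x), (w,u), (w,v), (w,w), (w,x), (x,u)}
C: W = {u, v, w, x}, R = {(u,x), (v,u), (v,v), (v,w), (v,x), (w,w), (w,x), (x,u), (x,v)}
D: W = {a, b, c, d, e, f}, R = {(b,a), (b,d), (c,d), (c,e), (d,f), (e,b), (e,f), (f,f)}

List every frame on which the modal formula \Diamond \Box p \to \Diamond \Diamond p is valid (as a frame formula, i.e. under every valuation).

B, C

The schema corresponds to a generalized confluence (Geach) condition: \forall x \forall y (xRy \to \exists w (yRw \wedge x R^2 w)).
A: fails — w2Rw1 but no w with w1Rw and w2R²w.
B: satisfies the condition.
C: satisfies the condition.
D: fails — bRa but no w with aRw and bR²w.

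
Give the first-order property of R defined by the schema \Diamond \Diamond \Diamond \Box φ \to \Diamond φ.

This is a Sahlqvist (Geach-type) schema ◇^3□^1φ → □^0◇^1φ.
First-order correspondent: \forall x \forall y (x R^3 y \to \exists w (yRw \wedge xRw)).

\forall x \forall y (x R^3 y \to \exists w (yRw \wedge xRw))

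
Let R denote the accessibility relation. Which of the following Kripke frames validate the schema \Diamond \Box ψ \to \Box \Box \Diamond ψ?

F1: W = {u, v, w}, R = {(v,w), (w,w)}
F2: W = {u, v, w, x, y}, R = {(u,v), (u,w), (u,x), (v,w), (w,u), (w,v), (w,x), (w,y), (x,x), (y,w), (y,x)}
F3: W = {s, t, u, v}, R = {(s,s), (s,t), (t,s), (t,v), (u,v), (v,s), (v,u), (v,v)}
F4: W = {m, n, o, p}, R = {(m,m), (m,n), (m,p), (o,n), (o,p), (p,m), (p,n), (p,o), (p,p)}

Frame correspondent (Sahlqvist): \forall x \forall y \forall z ((xRy \wedge x R^2 z) \to \exists w (yRw \wedge zRw)) — i.e. a generalized confluence (Geach) condition.
F1: ✓.
F2: fails — uRv, uR²w but no t with vRt and wRt.
F3: fails — tRs, tR²u but no w with sRw and uRw.
F4: fails — mRm, mR²n but no w with mRw and nRw.

F1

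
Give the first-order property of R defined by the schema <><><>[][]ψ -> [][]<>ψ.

forall x forall y forall z ((x R^3 y & x R^2 z) -> exists w (y R^2 w & zRw))

This is a Sahlqvist (Geach-type) schema ◇^3□^2ψ → □^2◇^1ψ.
First-order correspondent: forall x forall y forall z ((x R^3 y & x R^2 z) -> exists w (y R^2 w & zRw)).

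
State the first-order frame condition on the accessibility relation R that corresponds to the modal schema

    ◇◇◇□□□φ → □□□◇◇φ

This is a Sahlqvist (Geach-type) schema ◇^3□^3φ → □^3◇^2φ.
First-order correspondent: ∀x ∀y ∀z ((xR³y ∧ xR³z) → ∃w (yR³w ∧ zR²w)).

∀x ∀y ∀z ((xR³y ∧ xR³z) → ∃w (yR³w ∧ zR²w))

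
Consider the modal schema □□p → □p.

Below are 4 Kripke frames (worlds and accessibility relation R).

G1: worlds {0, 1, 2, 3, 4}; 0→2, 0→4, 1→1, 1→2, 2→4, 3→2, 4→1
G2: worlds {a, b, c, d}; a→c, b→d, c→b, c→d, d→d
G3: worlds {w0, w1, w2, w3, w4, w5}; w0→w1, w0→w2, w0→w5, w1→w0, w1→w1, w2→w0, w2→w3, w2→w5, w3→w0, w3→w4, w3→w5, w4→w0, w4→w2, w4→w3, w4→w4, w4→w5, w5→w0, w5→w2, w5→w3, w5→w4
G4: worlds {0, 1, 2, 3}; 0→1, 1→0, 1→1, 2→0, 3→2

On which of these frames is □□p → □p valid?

Frame correspondent (Sahlqvist): ∀x ∀y (Rxy → ∃z (Rxz ∧ Rzy)) — i.e. density.
G1: fails — R32 but no z with R3z and Rz2.
G2: fails — Rcb but no z with Rcz and Rzb.
G3: holds.
G4: fails — R32 but no z with R3z and Rz2.
Valid on: G3.

G3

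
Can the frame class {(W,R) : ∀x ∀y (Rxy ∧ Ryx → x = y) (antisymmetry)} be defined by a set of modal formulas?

Any modally definable frame class is closed under surjective bounded morphisms.
The 4-cycle (worlds w0,w1,w2,w3 with w0→w1→w2→w3→w0) is antisymmetric. Sending even-indexed worlds to • and odd-indexed worlds to ∘ is a surjective bounded morphism onto the two-world frame with •↔∘, which is not antisymmetric.
Hence antisymmetry is not modally definable.

Not definable by any modal formula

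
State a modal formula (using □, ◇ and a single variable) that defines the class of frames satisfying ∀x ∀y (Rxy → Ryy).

A defining formula is □(□p → p) (the T□ axiom).
Suppose □(□p→p) is valid. Take Rxy and set V(p)={w : Ryw}. Then at y, □p holds; since □(□p→p) at x, □p→p at y, so p at y, i.e. Ryy.

□(□p → p)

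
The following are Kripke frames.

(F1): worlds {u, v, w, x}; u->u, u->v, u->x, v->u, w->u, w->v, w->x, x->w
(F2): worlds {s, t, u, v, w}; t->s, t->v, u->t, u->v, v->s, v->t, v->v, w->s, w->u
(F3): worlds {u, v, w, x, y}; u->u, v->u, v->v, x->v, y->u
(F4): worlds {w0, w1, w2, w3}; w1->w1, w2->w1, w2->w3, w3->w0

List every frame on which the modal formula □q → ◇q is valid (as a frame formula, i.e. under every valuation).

Frame correspondent (Sahlqvist): ∀x ∃y Rxy — i.e. seriality.
(F1): condition met.
(F2): fails — world s has no successor.
(F3): fails — world w has no successor.
(F4): fails — world w0 has no successor.
Valid on: (F1).

(F1)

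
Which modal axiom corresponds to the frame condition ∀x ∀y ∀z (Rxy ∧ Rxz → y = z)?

◇s → □s

This is partial functionality; the standard corresponding axiom is CD: ◇s → □s.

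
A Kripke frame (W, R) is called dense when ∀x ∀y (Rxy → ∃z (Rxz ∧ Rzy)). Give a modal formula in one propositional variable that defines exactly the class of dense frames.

A defining formula is □□ψ → □ψ (the C4 axiom).
Suppose □□ψ→□ψ is valid. Take Rxy and set V(ψ)={w : xR²w}. Then □□ψ at x, so □ψ at x, so ψ at y, i.e. ∃z(Rxz∧Rzy).

□□ψ → □ψ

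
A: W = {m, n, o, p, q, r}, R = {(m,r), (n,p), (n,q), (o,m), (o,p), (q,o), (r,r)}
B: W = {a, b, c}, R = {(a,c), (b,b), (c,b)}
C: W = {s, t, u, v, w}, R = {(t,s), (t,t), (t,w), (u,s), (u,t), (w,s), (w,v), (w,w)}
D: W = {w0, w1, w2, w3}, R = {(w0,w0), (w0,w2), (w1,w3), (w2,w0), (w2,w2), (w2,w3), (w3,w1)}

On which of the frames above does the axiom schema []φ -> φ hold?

none

Frame correspondent (Sahlqvist): forall x Rxx — i.e. reflexivity.
A: fails — world m does not see itself.
B: fails — world a does not see itself.
C: fails — world s does not see itself.
D: fails — world w1 does not see itself.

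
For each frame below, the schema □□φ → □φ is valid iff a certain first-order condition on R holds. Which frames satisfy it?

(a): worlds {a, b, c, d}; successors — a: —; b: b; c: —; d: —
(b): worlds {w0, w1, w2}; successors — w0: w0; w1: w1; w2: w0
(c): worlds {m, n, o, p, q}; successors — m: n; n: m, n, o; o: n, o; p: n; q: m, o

This is the axiom for density; its first-order frame correspondent is ∀x ∀y (Rxy → ∃z (Rxz ∧ Rzy)).
(a): ✓.
(b): ✓.
(c): fails — Rqm but no z with Rqz and Rzm.

(a), (b)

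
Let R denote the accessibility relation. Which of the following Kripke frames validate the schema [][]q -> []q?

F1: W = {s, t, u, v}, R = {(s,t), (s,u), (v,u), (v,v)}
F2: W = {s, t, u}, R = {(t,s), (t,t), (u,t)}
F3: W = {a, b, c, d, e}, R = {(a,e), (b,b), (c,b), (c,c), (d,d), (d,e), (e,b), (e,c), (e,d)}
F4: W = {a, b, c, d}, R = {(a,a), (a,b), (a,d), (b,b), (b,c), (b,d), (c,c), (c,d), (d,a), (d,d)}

The schema corresponds to density: forall x forall y (Rxy -> exists z (Rxz & Rzy)).
F1: fails — Rsu but no z with Rsz and Rzu.
F2: ✓.
F3: fails — Rae but no z with Raz and Rze.
F4: ✓.
Valid on: F2, F4.

F2, F4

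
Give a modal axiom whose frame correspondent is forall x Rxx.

□s → s

A defining formula is □s → s (the T axiom).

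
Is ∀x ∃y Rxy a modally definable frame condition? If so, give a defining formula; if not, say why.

The condition is seriality. A defining modal formula is □p → ◇p.

Definable; □p → ◇p defines it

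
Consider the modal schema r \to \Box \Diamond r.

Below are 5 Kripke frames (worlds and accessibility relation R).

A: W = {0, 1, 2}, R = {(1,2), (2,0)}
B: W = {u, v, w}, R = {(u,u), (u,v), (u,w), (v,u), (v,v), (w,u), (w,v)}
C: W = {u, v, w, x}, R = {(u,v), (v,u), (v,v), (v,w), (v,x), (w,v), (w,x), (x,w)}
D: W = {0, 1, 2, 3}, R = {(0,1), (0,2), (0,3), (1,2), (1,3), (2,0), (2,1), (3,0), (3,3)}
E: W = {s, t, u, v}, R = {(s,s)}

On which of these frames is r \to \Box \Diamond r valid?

Frame correspondent (Sahlqvist): \forall x \forall y (Rxy \to Ryx) — i.e. symmetry.
A: fails — R12 but not R21.
B: fails — Rwv but not Rvw.
C: fails — Rvx but not Rxv.
D: fails — R01 but not R10.
E: condition met.
Valid on: E.

E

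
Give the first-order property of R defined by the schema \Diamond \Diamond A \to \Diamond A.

This is a Sahlqvist (Geach-type) schema ◇^2□^0A → □^0◇^1A.
First-order correspondent: \forall x \forall y (x R^2 y \to \exists w (y = w \wedge xRw)).

\forall x \forall y (x R^2 y \to \exists w (y = w \wedge xRw))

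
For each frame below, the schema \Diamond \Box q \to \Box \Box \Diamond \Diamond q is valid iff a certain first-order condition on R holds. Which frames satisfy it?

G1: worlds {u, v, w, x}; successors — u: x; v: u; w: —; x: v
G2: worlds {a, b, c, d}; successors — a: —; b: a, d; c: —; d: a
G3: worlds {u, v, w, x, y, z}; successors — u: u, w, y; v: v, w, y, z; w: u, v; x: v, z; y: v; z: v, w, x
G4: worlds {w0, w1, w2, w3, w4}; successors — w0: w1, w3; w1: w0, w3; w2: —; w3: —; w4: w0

G3

Frame correspondent (Sahlqvist): \forall x \forall y \forall z ((xRy \wedge x R^2 z) \to \exists w (yRw \wedge z R^2 w)) — i.e. a generalized confluence (Geach) condition.
G1: fails — uRx, uR²v but no t with xRt and vR²t.
G2: fails — bRa, bR²a but no w with aRw and aR²w.
G3: holds.
G4: fails — w0Rw1, w0R²w3 but no w with w1Rw and w3R²w.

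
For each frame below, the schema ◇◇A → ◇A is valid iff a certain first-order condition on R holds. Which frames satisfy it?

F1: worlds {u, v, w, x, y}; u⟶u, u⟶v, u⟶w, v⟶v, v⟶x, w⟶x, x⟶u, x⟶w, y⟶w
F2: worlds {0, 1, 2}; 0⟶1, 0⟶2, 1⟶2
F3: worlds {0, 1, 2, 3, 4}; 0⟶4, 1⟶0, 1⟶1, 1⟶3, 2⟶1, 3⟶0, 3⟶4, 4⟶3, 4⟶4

Frame correspondent (Sahlqvist): ∀x ∀y ∀z (Rxy ∧ Ryz → Rxz) — i.e. transitivity.
F1: fails — Ruv and Rvx but not Rux.
F2: satisfies the condition.
F3: fails — R10 and R04 but not R14.
Valid on: F2.

F2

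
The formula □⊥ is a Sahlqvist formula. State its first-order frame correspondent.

This is the Ver axiom.
It corresponds to emptiness of R: ∀x ∀y ¬Rxy.

emptiness of R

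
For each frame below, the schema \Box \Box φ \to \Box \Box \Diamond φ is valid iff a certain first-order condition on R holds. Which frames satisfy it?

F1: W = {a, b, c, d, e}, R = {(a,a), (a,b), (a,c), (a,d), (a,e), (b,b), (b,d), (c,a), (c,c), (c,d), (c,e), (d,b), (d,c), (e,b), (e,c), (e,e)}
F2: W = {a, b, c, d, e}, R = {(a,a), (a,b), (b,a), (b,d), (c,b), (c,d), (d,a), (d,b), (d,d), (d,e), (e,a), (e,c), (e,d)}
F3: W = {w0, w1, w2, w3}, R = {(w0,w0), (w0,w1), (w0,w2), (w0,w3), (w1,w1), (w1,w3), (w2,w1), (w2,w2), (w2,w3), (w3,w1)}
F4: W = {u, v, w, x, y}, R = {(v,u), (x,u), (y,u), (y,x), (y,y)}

The schema corresponds to a generalized confluence (Geach) condition: \forall x \forall z (x R^2 z \to \exists w (x R^2 w \wedge zRw)).
F1: condition met.
F2: condition met.
F3: condition met.
F4: fails — yR²u but no t with yR²t and uRt.

F1, F2, F3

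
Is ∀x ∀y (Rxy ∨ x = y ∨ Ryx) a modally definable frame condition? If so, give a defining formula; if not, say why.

Modal frame validity is preserved under disjoint unions.
Take 2 disjoint single-world reflexive frames: each is trivially connected, but their disjoint union has 2 worlds with no edge between distinct components, so it is not connected.
Hence connectedness of R is not modally definable.

No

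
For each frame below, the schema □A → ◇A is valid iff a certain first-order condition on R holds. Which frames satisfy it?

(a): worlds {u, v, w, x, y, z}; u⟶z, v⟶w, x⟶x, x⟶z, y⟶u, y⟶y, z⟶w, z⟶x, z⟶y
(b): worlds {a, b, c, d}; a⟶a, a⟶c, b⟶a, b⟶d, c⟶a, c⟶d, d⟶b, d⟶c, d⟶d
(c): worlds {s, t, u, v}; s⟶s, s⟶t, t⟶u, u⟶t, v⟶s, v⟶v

(b), (c)

Frame correspondent (Sahlqvist): ∀x ∃y Rxy — i.e. seriality.
(a): fails — world w has no successor.
(b): satisfies the condition.
(c): satisfies the condition.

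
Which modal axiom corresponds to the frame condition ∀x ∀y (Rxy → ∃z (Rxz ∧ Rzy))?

The condition is density. The C4 schema □□s → □s defines it.
Suppose □□s→□s is valid. Take Rxy and set V(s)={w : xR²w}. Then □□s at x, so □s at x, so s at y, i.e. ∃z(Rxz∧Rzy).

□□s → □s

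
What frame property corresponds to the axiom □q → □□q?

Transitivity

Suppose □q→□□q is valid. Take Rxy, Ryz and set V(q)={w : Rxw}. Then □q at x, so □□q at x, so □q at y, so q at z, i.e. Rxz.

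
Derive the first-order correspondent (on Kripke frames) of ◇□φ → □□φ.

This is a Sahlqvist (Geach-type) schema ◇^1□^1φ → □^2◇^0φ.
First-order correspondent: ∀x ∀y ∀z ((xRy ∧ xR²z) → ∃w (yRw ∧ z = w)).

∀x ∀y ∀z ((xRy ∧ xR²z) → ∃w (yRw ∧ z = w))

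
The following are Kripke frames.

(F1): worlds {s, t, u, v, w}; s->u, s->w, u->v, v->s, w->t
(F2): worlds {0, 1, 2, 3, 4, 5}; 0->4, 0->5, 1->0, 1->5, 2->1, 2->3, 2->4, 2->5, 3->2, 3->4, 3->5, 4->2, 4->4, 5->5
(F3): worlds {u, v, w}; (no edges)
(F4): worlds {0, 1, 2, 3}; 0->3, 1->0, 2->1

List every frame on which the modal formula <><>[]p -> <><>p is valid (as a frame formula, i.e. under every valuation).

(F2), (F3)

This is the axiom for a generalized confluence (Geach) condition; its first-order frame correspondent is forall x forall y (x R^2 y -> exists w (yRw & x R^2 w)).
(F1): fails — sR²t but no w* with tRw* and sR²w*.
(F2): satisfies the condition.
(F3): satisfies the condition.
(F4): fails — 1R²3 but no w with 3Rw and 1R²w.
Valid on: (F2), (F3).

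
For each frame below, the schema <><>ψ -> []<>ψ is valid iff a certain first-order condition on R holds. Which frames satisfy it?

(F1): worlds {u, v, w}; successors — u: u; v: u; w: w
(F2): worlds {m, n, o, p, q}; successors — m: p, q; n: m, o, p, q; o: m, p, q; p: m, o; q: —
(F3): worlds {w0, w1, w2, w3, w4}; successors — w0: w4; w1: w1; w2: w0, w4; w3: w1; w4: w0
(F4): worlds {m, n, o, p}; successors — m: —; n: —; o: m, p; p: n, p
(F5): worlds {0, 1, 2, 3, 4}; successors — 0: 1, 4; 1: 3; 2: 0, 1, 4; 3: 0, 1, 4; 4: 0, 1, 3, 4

The schema corresponds to a generalized confluence (Geach) condition: forall x forall y forall z ((x R^2 y & xRz) -> exists w (y = w & zRw)).
(F1): ✓.
(F2): fails — mR²m, mRq but no w with m=w and qRw.
(F3): fails — w2R²w0, w2Rw0 but no w with w0=w and w0Rw.
(F4): fails — oR²n, oRm but no w with n=w and mRw.
(F5): fails — 0R²0, 0R1 but no w with 0=w and 1Rw.
Valid on: (F1).

(F1)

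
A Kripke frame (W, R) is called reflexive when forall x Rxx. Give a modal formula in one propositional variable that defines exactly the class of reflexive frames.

□p → p

This is reflexivity; the standard corresponding axiom is T: □p → p.
Suppose □p→p is valid. At any x set V(p)={w : Rxw}. Then □p holds at x, so p holds at x, i.e. Rxx.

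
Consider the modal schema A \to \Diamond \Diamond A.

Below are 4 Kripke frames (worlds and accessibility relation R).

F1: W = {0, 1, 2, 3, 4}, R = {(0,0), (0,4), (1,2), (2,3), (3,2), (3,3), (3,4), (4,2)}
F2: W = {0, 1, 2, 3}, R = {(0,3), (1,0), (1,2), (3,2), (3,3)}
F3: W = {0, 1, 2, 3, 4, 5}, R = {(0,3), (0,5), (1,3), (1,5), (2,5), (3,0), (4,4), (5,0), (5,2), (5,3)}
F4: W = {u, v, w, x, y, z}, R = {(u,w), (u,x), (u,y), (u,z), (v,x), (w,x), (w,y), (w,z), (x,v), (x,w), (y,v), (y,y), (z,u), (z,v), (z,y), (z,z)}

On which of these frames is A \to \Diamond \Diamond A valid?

F4

This is the axiom for a generalized confluence (Geach) condition; its first-order frame correspondent is \forall x \exists w (x = w \wedge x R^2 w).
F1: fails — at 1 but no w with 1=w and 1R²w.
F2: fails — at 0 but no w with 0=w and 0R²w.
F3: fails — at 1 but no w with 1=w and 1R²w.
F4: condition met.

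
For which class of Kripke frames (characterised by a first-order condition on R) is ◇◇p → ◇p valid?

Replacing p by ¬p and contraposing gives the equivalent schema □p → □□p.
Suppose □p→□□p is valid. Take Rxy, Ryz and set V(p)={w : Rxw}. Then □p at x, so □□p at x, so □p at y, so p at z, i.e. Rxz.

Transitivity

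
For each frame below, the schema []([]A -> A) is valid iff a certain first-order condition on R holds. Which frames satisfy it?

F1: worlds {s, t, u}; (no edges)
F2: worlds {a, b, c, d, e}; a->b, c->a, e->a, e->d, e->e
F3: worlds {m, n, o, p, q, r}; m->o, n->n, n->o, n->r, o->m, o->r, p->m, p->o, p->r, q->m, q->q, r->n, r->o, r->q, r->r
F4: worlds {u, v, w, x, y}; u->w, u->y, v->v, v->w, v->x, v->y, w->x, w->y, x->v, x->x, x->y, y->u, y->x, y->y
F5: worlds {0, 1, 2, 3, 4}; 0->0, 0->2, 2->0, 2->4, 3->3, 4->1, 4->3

F1

This is the axiom for shift-reflexivity; its first-order frame correspondent is forall x forall y (Rxy -> Ryy).
F1: holds.
F2: fails — Rea but not Raa.
F3: fails — Rom but not Rmm.
F4: fails — Ruw but not Rww.
F5: fails — R02 but not R22.
Valid on: F1.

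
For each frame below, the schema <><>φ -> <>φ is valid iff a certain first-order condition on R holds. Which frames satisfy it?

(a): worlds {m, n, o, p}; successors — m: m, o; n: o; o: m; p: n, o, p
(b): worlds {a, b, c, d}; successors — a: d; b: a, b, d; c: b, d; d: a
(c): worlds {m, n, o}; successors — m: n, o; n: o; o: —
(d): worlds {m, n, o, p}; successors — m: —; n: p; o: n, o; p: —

Frame correspondent (Sahlqvist): forall x forall y forall z (Rxy & Ryz -> Rxz) — i.e. transitivity.
(a): fails — Rom and Rmo but not Roo.
(b): fails — Rcd and Rda but not Rca.
(c): holds.
(d): fails — Ron and Rnp but not Rop.

(c)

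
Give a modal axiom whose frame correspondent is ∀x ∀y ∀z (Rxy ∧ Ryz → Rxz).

□p → □□p

This is transitivity; the standard corresponding axiom is 4: □p → □□p.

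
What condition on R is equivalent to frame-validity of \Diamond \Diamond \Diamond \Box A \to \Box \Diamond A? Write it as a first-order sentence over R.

\forall x \forall y \forall z ((x R^3 y \wedge xRz) \to \exists w (yRw \wedge zRw))

This is a Sahlqvist (Geach-type) schema ◇^3□^1A → □^1◇^1A.
Minimal-valuation argument: fix x; take any y with xR^3y and any z with xR^1z. Set V(A) to the set of worlds R-reachable from y in exactly 1 step. Then □^1A holds at y, so the antecedent holds at x; validity forces ◇^1A at z, giving a w with zR^1w and yR^1w.
First-order correspondent: \forall x \forall y \forall z ((x R^3 y \wedge xRz) \to \exists w (yRw \wedge zRw)).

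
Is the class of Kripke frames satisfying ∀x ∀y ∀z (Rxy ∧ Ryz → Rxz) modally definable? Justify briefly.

Yes — defined by □q → □□q

The condition is transitivity. A defining modal formula is □q → □□q.
Suppose □q→□□q is valid. Take Rxy, Ryz and set V(q)={w : Rxw}. Then □q at x, so □□q at x, so □q at y, so q at z, i.e. Rxz.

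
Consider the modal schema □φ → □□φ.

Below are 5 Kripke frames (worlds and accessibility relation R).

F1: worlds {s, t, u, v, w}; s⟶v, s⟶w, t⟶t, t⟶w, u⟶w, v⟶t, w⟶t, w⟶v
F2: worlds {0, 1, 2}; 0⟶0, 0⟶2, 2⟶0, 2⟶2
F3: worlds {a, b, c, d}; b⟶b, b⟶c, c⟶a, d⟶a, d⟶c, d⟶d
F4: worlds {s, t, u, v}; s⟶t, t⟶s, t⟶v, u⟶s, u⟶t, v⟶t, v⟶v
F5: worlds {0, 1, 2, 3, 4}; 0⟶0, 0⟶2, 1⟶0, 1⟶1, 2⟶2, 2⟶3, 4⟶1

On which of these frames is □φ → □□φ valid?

The schema corresponds to transitivity: ∀x ∀y ∀z (Rxy ∧ Ryz → Rxz).
F1: fails — Rwt and Rtw but not Rww.
F2: condition met.
F3: fails — Rbc and Rca but not Rba.
F4: fails — Rtv and Rvt but not Rtt.
F5: fails — R10 and R02 but not R12.
Valid on: F2.

F2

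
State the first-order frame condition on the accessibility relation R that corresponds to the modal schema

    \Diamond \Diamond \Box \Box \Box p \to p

\forall x \forall y (x R^2 y \to \exists w (y R^3 w \wedge x = w))

This is a Sahlqvist (Geach-type) schema ◇^2□^3p → □^0◇^0p.
Minimal-valuation argument: fix x; take any y with xR^2y and any z with xR^0z. Set V(p) to the set of worlds R-reachable from y in exactly 3 steps. Then □^3p holds at y, so the antecedent holds at x; validity forces ◇^0p at z, giving a w with zR^0w and yR^3w.
First-order correspondent: \forall x \forall y (x R^2 y \to \exists w (y R^3 w \wedge x = w)).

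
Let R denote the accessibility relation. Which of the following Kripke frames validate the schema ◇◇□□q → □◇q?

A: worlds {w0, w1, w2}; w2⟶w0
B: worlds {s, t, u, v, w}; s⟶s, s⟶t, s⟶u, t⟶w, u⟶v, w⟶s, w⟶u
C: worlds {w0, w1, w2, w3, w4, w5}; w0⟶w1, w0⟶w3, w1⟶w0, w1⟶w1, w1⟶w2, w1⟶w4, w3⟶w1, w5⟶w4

This is the axiom for a generalized confluence (Geach) condition; its first-order frame correspondent is ∀x ∀y ∀z ((xR²y ∧ xRz) → ∃w (yR²w ∧ zRw)).
A: ✓.
B: fails — sR²t, sRt but no w* with tR²w* and tRw*.
C: fails — w0R²w2, w0Rw1 but no w with w2R²w and w1Rw.
Valid on: A.

A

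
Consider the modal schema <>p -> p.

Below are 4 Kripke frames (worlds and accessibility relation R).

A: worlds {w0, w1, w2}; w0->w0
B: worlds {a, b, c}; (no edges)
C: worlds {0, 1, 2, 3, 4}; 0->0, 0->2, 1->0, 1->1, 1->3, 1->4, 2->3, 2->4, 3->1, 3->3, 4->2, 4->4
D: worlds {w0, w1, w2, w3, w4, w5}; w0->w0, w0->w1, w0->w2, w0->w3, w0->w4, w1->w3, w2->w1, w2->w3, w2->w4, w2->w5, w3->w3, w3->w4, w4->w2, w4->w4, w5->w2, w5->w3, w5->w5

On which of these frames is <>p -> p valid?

A, B

Frame correspondent (Sahlqvist): forall x forall y (xRy -> exists w (y = w & x = w)) — i.e. a generalized confluence (Geach) condition.
A: condition met.
B: condition met.
C: fails — 0R2 but 2 ≠ 0.
D: fails — w0Rw1 but w1 ≠ w0.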